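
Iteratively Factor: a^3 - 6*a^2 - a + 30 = (a - 3)*(a^2 - 3*a - 10) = (a - 3)*(a + 2)*(a - 5)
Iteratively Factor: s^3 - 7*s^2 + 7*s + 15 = (s - 5)*(s^2 - 2*s - 3) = (s - 5)*(s - 3)*(s + 1)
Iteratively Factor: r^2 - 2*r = (r)*(r - 2)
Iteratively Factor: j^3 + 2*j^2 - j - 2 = (j - 1)*(j^2 + 3*j + 2) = (j - 1)*(j + 1)*(j + 2)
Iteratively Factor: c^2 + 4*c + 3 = (c + 3)*(c + 1)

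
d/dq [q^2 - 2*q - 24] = 2*q - 2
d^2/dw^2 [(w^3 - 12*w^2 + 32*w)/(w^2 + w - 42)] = 6*(29*w^3 - 546*w^2 + 3108*w - 6608)/(w^6 + 3*w^5 - 123*w^4 - 251*w^3 + 5166*w^2 + 5292*w - 74088)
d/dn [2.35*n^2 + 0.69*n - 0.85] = 4.7*n + 0.69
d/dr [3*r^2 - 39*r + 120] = 6*r - 39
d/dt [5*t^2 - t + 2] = 10*t - 1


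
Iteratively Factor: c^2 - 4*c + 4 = (c - 2)*(c - 2)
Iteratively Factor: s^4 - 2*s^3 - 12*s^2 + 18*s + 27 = (s - 3)*(s^3 + s^2 - 9*s - 9) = (s - 3)^2*(s^2 + 4*s + 3) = (s - 3)^2*(s + 1)*(s + 3)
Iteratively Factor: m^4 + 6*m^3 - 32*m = (m - 2)*(m^3 + 8*m^2 + 16*m) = (m - 2)*(m + 4)*(m^2 + 4*m) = (m - 2)*(m + 4)^2*(m)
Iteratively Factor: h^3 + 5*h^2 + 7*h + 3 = (h + 3)*(h^2 + 2*h + 1) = (h + 1)*(h + 3)*(h + 1)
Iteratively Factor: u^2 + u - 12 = (u - 3)*(u + 4)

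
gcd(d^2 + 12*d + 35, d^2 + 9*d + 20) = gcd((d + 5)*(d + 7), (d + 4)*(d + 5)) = d + 5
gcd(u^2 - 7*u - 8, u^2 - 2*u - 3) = u + 1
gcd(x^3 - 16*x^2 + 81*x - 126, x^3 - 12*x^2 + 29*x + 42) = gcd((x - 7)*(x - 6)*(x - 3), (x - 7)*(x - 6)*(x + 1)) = x^2 - 13*x + 42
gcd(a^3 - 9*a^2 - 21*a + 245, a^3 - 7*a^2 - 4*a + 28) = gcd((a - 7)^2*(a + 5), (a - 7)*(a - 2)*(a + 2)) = a - 7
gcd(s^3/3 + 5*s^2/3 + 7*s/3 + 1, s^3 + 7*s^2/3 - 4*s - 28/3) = 1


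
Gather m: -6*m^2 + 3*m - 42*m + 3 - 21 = -6*m^2 - 39*m - 18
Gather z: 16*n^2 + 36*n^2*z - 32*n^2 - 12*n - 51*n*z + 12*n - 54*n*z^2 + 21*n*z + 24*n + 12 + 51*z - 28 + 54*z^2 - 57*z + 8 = -16*n^2 + 24*n + z^2*(54 - 54*n) + z*(36*n^2 - 30*n - 6) - 8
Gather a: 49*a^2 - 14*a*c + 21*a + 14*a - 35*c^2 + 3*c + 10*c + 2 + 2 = 49*a^2 + a*(35 - 14*c) - 35*c^2 + 13*c + 4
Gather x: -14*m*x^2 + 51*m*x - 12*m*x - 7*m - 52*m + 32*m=-14*m*x^2 + 39*m*x - 27*m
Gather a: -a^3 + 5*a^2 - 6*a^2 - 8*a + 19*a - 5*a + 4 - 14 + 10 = -a^3 - a^2 + 6*a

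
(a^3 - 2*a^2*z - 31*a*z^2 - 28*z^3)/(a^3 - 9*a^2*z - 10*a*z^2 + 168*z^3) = (-a - z)/(-a + 6*z)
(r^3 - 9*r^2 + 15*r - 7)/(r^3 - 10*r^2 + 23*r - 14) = (r - 1)/(r - 2)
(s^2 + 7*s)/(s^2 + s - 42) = s/(s - 6)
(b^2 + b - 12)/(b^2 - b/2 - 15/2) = 2*(b + 4)/(2*b + 5)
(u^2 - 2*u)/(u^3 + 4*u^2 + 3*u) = (u - 2)/(u^2 + 4*u + 3)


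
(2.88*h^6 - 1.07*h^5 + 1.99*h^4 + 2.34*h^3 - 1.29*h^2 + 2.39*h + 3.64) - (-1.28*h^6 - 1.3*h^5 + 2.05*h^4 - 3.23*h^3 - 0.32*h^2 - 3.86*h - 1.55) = 4.16*h^6 + 0.23*h^5 - 0.0599999999999998*h^4 + 5.57*h^3 - 0.97*h^2 + 6.25*h + 5.19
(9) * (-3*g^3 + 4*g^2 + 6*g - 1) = -27*g^3 + 36*g^2 + 54*g - 9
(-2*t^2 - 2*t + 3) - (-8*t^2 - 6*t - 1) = 6*t^2 + 4*t + 4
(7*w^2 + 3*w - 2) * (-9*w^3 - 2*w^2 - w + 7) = -63*w^5 - 41*w^4 + 5*w^3 + 50*w^2 + 23*w - 14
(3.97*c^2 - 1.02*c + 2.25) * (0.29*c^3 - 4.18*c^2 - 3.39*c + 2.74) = 1.1513*c^5 - 16.8904*c^4 - 8.5422*c^3 + 4.9306*c^2 - 10.4223*c + 6.165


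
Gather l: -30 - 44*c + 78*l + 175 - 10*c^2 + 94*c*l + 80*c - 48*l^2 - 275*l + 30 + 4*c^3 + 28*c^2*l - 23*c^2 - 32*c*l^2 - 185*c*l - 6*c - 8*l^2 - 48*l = 4*c^3 - 33*c^2 + 30*c + l^2*(-32*c - 56) + l*(28*c^2 - 91*c - 245) + 175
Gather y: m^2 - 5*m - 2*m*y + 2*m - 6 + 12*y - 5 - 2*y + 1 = m^2 - 3*m + y*(10 - 2*m) - 10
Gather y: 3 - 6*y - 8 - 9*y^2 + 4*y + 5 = -9*y^2 - 2*y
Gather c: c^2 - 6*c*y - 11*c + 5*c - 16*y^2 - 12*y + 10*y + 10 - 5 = c^2 + c*(-6*y - 6) - 16*y^2 - 2*y + 5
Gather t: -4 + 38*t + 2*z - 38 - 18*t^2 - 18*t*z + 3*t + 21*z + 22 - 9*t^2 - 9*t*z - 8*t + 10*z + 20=-27*t^2 + t*(33 - 27*z) + 33*z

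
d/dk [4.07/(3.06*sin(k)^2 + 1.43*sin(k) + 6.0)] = -(24.9084*sin(k) + 5.8201)*cos(k)/(3.06*sin(k)^2 + 1.43*sin(k) + 6.0)^2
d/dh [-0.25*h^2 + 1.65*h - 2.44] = 1.65 - 0.5*h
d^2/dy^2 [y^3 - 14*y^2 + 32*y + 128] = 6*y - 28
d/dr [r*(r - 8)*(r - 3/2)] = 3*r^2 - 19*r + 12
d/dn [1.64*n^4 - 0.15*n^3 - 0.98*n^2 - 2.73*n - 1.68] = 6.56*n^3 - 0.45*n^2 - 1.96*n - 2.73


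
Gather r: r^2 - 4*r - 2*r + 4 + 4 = r^2 - 6*r + 8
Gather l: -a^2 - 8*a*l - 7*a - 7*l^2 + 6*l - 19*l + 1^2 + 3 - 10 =-a^2 - 7*a - 7*l^2 + l*(-8*a - 13) - 6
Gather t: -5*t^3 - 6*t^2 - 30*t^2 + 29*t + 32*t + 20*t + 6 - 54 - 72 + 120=-5*t^3 - 36*t^2 + 81*t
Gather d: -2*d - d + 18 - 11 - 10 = -3*d - 3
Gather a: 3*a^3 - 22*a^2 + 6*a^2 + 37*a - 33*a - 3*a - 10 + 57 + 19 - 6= 3*a^3 - 16*a^2 + a + 60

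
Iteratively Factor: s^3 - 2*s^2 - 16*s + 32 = (s + 4)*(s^2 - 6*s + 8) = (s - 2)*(s + 4)*(s - 4)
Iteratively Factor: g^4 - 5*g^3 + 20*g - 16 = (g + 2)*(g^3 - 7*g^2 + 14*g - 8) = (g - 2)*(g + 2)*(g^2 - 5*g + 4) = (g - 4)*(g - 2)*(g + 2)*(g - 1)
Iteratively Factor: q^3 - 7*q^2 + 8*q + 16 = (q - 4)*(q^2 - 3*q - 4) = (q - 4)^2*(q + 1)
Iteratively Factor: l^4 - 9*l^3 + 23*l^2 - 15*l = (l - 3)*(l^3 - 6*l^2 + 5*l) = (l - 5)*(l - 3)*(l^2 - l) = (l - 5)*(l - 3)*(l - 1)*(l)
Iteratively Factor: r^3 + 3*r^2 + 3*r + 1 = (r + 1)*(r^2 + 2*r + 1) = (r + 1)^2*(r + 1)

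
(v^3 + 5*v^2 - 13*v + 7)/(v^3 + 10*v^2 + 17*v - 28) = (v - 1)/(v + 4)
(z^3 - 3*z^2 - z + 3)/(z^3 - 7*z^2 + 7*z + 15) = (z - 1)/(z - 5)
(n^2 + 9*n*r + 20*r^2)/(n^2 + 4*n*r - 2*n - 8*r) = (n + 5*r)/(n - 2)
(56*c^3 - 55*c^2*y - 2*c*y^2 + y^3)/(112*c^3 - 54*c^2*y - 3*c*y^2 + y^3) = (-c + y)/(-2*c + y)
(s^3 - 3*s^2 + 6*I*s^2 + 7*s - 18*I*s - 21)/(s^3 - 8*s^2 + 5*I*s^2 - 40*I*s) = (s^3 + s^2*(-3 + 6*I) + s*(7 - 18*I) - 21)/(s*(s^2 + s*(-8 + 5*I) - 40*I))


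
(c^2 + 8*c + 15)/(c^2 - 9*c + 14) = (c^2 + 8*c + 15)/(c^2 - 9*c + 14)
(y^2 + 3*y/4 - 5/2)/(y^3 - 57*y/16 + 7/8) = 4*(4*y - 5)/(16*y^2 - 32*y + 7)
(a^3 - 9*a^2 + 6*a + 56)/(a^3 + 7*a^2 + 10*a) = (a^2 - 11*a + 28)/(a*(a + 5))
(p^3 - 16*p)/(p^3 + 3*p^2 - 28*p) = (p + 4)/(p + 7)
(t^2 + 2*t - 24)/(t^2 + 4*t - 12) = (t - 4)/(t - 2)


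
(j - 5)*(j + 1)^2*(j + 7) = j^4 + 4*j^3 - 30*j^2 - 68*j - 35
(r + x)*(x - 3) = r*x - 3*r + x^2 - 3*x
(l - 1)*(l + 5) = l^2 + 4*l - 5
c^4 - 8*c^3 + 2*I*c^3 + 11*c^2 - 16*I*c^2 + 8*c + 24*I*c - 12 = (c - 6)*(c - 2)*(c + I)^2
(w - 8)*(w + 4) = w^2 - 4*w - 32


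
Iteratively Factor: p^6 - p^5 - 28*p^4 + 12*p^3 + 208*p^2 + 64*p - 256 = (p + 2)*(p^5 - 3*p^4 - 22*p^3 + 56*p^2 + 96*p - 128) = (p - 1)*(p + 2)*(p^4 - 2*p^3 - 24*p^2 + 32*p + 128) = (p - 1)*(p + 2)^2*(p^3 - 4*p^2 - 16*p + 64) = (p - 4)*(p - 1)*(p + 2)^2*(p^2 - 16) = (p - 4)^2*(p - 1)*(p + 2)^2*(p + 4)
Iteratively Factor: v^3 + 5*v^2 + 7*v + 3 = (v + 1)*(v^2 + 4*v + 3) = (v + 1)*(v + 3)*(v + 1)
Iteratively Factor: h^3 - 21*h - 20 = (h - 5)*(h^2 + 5*h + 4) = (h - 5)*(h + 1)*(h + 4)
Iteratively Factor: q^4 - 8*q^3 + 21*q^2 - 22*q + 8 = (q - 4)*(q^3 - 4*q^2 + 5*q - 2) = (q - 4)*(q - 1)*(q^2 - 3*q + 2) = (q - 4)*(q - 1)^2*(q - 2)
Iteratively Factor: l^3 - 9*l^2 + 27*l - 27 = (l - 3)*(l^2 - 6*l + 9) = (l - 3)^2*(l - 3)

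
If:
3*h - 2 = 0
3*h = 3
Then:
No Solution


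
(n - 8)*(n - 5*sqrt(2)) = n^2 - 8*n - 5*sqrt(2)*n + 40*sqrt(2)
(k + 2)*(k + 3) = k^2 + 5*k + 6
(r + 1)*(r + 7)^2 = r^3 + 15*r^2 + 63*r + 49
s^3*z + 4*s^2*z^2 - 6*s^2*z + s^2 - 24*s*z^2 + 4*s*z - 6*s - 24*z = (s - 6)*(s + 4*z)*(s*z + 1)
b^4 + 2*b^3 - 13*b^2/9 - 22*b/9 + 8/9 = (b - 1)*(b - 1/3)*(b + 4/3)*(b + 2)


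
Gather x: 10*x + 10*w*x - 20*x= x*(10*w - 10)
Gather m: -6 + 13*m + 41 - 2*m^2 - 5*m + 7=-2*m^2 + 8*m + 42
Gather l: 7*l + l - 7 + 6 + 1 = 8*l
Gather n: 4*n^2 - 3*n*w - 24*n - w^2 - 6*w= 4*n^2 + n*(-3*w - 24) - w^2 - 6*w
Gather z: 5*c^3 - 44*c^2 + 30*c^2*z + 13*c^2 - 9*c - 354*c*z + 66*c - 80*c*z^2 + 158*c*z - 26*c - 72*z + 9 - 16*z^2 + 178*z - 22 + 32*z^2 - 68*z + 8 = 5*c^3 - 31*c^2 + 31*c + z^2*(16 - 80*c) + z*(30*c^2 - 196*c + 38) - 5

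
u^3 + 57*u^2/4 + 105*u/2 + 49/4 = (u + 1/4)*(u + 7)^2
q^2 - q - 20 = (q - 5)*(q + 4)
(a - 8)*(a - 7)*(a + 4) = a^3 - 11*a^2 - 4*a + 224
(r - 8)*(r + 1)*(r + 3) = r^3 - 4*r^2 - 29*r - 24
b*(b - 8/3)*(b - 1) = b^3 - 11*b^2/3 + 8*b/3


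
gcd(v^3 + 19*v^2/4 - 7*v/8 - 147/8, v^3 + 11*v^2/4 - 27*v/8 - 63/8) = v^2 + 5*v/4 - 21/4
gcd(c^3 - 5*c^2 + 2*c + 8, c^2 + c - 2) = 1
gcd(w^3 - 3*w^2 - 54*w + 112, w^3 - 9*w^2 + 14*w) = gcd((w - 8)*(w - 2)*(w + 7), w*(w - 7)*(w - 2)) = w - 2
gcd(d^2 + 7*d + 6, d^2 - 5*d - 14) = 1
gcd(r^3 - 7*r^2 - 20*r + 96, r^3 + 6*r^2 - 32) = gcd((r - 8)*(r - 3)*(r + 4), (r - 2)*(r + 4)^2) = r + 4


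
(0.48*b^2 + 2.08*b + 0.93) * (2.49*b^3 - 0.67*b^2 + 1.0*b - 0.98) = 1.1952*b^5 + 4.8576*b^4 + 1.4021*b^3 + 0.9865*b^2 - 1.1084*b - 0.9114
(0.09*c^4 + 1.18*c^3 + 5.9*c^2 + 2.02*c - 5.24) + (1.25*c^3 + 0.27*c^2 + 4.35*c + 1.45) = 0.09*c^4 + 2.43*c^3 + 6.17*c^2 + 6.37*c - 3.79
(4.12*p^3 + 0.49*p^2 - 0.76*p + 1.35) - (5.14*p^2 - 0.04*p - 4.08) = 4.12*p^3 - 4.65*p^2 - 0.72*p + 5.43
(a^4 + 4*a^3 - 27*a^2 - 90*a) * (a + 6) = a^5 + 10*a^4 - 3*a^3 - 252*a^2 - 540*a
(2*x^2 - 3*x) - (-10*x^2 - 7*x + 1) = 12*x^2 + 4*x - 1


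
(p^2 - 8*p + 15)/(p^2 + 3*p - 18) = (p - 5)/(p + 6)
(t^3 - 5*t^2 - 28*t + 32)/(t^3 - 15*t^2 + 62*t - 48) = (t + 4)/(t - 6)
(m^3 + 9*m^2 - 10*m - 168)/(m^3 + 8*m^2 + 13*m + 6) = (m^2 + 3*m - 28)/(m^2 + 2*m + 1)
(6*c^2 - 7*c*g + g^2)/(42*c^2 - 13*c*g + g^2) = (c - g)/(7*c - g)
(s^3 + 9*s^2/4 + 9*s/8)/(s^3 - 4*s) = (8*s^2 + 18*s + 9)/(8*(s^2 - 4))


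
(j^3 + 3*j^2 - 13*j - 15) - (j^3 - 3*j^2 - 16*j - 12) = 6*j^2 + 3*j - 3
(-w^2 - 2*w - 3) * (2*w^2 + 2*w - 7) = -2*w^4 - 6*w^3 - 3*w^2 + 8*w + 21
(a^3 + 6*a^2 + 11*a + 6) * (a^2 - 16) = a^5 + 6*a^4 - 5*a^3 - 90*a^2 - 176*a - 96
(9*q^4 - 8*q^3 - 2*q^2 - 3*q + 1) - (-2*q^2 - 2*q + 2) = 9*q^4 - 8*q^3 - q - 1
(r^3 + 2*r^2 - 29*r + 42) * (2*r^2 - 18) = 2*r^5 + 4*r^4 - 76*r^3 + 48*r^2 + 522*r - 756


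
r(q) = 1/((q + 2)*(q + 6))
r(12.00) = 0.00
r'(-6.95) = 0.27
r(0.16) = 0.08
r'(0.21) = -0.04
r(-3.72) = -0.25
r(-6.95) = 0.21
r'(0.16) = -0.05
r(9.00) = 0.01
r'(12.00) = 0.00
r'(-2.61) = -0.65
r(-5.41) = -0.50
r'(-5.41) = 0.70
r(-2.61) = -0.48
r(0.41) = 0.06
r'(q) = -1/((q + 2)*(q + 6)^2) - 1/((q + 2)^2*(q + 6)) = 2*(-q - 4)/(q^4 + 16*q^3 + 88*q^2 + 192*q + 144)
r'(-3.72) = -0.04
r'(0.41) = -0.04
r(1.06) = 0.05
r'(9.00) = 0.00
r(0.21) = 0.07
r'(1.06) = -0.02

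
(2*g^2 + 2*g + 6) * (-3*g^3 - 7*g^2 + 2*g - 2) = -6*g^5 - 20*g^4 - 28*g^3 - 42*g^2 + 8*g - 12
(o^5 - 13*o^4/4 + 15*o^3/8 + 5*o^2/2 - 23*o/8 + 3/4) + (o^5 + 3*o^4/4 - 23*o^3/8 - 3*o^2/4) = 2*o^5 - 5*o^4/2 - o^3 + 7*o^2/4 - 23*o/8 + 3/4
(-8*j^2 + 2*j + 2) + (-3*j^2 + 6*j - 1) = -11*j^2 + 8*j + 1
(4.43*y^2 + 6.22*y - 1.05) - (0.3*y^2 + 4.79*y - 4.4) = 4.13*y^2 + 1.43*y + 3.35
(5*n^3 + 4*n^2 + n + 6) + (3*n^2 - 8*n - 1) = 5*n^3 + 7*n^2 - 7*n + 5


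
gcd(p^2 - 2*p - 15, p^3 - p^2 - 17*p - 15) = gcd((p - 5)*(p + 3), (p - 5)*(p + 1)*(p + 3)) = p^2 - 2*p - 15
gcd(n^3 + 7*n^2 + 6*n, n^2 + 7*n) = n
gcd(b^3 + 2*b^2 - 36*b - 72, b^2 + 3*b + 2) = b + 2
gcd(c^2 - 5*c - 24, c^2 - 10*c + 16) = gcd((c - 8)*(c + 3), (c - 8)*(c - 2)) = c - 8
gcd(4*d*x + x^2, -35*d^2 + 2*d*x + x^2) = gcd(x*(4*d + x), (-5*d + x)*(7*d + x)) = 1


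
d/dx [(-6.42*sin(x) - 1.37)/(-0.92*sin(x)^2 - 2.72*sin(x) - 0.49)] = (-2.5208*sin(x) + 2.9532*cos(2*x) - 3.5338)*cos(x)/(0.92*sin(x)^2 + 2.72*sin(x) + 0.49)^2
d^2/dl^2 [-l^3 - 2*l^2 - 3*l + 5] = -6*l - 4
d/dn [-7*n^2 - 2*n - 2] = -14*n - 2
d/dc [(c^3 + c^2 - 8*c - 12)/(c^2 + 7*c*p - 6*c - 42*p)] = (-(2*c + 7*p - 6)*(c^3 + c^2 - 8*c - 12) + (3*c^2 + 2*c - 8)*(c^2 + 7*c*p - 6*c - 42*p))/(c^2 + 7*c*p - 6*c - 42*p)^2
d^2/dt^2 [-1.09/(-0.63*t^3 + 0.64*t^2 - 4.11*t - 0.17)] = ((1.3952 - 4.1202*t)*(0.63*t^3 - 0.64*t^2 + 4.11*t + 0.17) + 1.09*(1.89*t^2 - 1.28*t + 4.11)*(3.78*t^2 - 2.56*t + 8.22))/(0.63*t^3 - 0.64*t^2 + 4.11*t + 0.17)^3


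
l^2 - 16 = (l - 4)*(l + 4)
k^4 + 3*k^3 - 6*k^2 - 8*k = k*(k - 2)*(k + 1)*(k + 4)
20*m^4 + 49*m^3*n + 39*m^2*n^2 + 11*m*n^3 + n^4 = (m + n)^2*(4*m + n)*(5*m + n)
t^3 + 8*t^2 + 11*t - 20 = (t - 1)*(t + 4)*(t + 5)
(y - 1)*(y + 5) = y^2 + 4*y - 5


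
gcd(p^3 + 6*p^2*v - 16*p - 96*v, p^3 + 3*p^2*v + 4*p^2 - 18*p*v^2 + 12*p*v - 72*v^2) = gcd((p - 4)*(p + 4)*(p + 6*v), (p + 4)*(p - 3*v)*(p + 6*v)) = p^2 + 6*p*v + 4*p + 24*v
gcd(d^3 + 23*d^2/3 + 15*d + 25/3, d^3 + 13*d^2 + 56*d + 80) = d + 5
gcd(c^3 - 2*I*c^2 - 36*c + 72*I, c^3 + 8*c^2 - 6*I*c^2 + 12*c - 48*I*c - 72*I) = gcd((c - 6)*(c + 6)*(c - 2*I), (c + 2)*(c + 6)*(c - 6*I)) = c + 6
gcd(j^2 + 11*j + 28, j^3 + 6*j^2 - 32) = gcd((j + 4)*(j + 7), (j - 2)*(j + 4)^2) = j + 4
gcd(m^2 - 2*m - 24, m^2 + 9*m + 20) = m + 4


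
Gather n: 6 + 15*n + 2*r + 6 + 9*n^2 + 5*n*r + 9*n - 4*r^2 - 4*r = 9*n^2 + n*(5*r + 24) - 4*r^2 - 2*r + 12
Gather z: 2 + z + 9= z + 11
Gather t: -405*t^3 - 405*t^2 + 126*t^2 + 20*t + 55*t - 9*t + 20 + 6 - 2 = -405*t^3 - 279*t^2 + 66*t + 24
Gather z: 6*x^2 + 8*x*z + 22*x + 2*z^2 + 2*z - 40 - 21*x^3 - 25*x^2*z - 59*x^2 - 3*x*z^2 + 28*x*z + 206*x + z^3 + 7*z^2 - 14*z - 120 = -21*x^3 - 53*x^2 + 228*x + z^3 + z^2*(9 - 3*x) + z*(-25*x^2 + 36*x - 12) - 160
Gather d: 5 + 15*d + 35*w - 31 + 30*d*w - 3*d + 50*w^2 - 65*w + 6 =d*(30*w + 12) + 50*w^2 - 30*w - 20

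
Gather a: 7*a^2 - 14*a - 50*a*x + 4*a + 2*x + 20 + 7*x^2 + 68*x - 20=7*a^2 + a*(-50*x - 10) + 7*x^2 + 70*x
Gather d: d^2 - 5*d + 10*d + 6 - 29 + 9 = d^2 + 5*d - 14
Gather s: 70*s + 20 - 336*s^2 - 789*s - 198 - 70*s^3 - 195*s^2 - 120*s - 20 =-70*s^3 - 531*s^2 - 839*s - 198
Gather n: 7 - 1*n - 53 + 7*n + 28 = 6*n - 18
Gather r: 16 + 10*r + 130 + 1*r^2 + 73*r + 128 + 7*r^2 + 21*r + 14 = 8*r^2 + 104*r + 288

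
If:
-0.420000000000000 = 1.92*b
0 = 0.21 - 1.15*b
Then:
No Solution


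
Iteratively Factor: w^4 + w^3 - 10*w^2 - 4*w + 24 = (w - 2)*(w^3 + 3*w^2 - 4*w - 12) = (w - 2)^2*(w^2 + 5*w + 6) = (w - 2)^2*(w + 3)*(w + 2)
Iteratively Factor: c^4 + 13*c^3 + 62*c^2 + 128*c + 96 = (c + 3)*(c^3 + 10*c^2 + 32*c + 32) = (c + 3)*(c + 4)*(c^2 + 6*c + 8) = (c + 2)*(c + 3)*(c + 4)*(c + 4)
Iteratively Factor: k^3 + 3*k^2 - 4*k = (k + 4)*(k^2 - k) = k*(k + 4)*(k - 1)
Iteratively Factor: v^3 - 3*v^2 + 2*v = (v)*(v^2 - 3*v + 2) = v*(v - 1)*(v - 2)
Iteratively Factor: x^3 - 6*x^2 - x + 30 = (x - 3)*(x^2 - 3*x - 10) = (x - 5)*(x - 3)*(x + 2)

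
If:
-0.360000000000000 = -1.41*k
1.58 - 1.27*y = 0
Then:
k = 0.26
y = 1.24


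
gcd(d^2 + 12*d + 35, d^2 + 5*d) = d + 5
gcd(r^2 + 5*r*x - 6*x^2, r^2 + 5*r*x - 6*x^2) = -r^2 - 5*r*x + 6*x^2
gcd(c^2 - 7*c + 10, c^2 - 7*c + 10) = c^2 - 7*c + 10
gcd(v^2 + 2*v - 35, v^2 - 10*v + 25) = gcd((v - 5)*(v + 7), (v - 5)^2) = v - 5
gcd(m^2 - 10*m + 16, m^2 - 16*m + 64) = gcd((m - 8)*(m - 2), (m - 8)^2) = m - 8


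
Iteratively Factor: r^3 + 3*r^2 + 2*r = (r + 1)*(r^2 + 2*r) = (r + 1)*(r + 2)*(r)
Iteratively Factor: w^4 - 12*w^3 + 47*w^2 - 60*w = (w - 5)*(w^3 - 7*w^2 + 12*w) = (w - 5)*(w - 4)*(w^2 - 3*w) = (w - 5)*(w - 4)*(w - 3)*(w)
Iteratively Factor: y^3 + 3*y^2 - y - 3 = (y - 1)*(y^2 + 4*y + 3) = (y - 1)*(y + 1)*(y + 3)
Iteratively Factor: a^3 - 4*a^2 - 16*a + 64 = (a - 4)*(a^2 - 16) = (a - 4)*(a + 4)*(a - 4)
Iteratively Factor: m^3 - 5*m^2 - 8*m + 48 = (m - 4)*(m^2 - m - 12) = (m - 4)^2*(m + 3)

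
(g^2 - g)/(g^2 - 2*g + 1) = g/(g - 1)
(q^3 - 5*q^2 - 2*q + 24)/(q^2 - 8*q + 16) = (q^2 - q - 6)/(q - 4)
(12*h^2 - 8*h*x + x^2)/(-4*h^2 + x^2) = (-6*h + x)/(2*h + x)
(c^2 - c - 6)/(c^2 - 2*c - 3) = (c + 2)/(c + 1)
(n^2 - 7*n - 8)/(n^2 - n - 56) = (n + 1)/(n + 7)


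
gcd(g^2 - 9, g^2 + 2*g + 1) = 1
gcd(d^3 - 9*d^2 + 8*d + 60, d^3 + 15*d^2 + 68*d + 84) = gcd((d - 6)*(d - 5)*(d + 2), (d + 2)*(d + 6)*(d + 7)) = d + 2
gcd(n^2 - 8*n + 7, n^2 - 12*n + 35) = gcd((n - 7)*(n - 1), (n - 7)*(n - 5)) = n - 7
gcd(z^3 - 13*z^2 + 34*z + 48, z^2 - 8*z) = z - 8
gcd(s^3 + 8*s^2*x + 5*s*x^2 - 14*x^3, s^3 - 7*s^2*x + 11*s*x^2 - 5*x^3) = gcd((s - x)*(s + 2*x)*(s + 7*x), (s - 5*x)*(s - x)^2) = -s + x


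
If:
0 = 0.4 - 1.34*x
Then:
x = 0.30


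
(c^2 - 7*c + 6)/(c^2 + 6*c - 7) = (c - 6)/(c + 7)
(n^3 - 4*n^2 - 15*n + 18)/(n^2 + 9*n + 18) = (n^2 - 7*n + 6)/(n + 6)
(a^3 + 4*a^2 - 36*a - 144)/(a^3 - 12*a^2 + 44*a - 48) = (a^2 + 10*a + 24)/(a^2 - 6*a + 8)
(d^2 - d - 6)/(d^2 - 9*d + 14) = (d^2 - d - 6)/(d^2 - 9*d + 14)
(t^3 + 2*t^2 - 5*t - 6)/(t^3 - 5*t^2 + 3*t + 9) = (t^2 + t - 6)/(t^2 - 6*t + 9)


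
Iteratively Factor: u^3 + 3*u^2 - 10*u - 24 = (u + 2)*(u^2 + u - 12) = (u - 3)*(u + 2)*(u + 4)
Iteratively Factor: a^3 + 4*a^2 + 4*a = (a + 2)*(a^2 + 2*a) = a*(a + 2)*(a + 2)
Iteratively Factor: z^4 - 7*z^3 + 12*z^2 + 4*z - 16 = (z - 2)*(z^3 - 5*z^2 + 2*z + 8) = (z - 2)^2*(z^2 - 3*z - 4) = (z - 2)^2*(z + 1)*(z - 4)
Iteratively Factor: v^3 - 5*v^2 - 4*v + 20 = (v + 2)*(v^2 - 7*v + 10) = (v - 2)*(v + 2)*(v - 5)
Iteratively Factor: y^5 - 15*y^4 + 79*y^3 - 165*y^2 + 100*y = (y - 5)*(y^4 - 10*y^3 + 29*y^2 - 20*y) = (y - 5)^2*(y^3 - 5*y^2 + 4*y) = y*(y - 5)^2*(y^2 - 5*y + 4) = y*(y - 5)^2*(y - 1)*(y - 4)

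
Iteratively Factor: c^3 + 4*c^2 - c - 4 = (c - 1)*(c^2 + 5*c + 4) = (c - 1)*(c + 1)*(c + 4)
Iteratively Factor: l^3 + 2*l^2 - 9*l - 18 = (l - 3)*(l^2 + 5*l + 6) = (l - 3)*(l + 2)*(l + 3)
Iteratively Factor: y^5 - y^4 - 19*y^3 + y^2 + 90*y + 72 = (y - 4)*(y^4 + 3*y^3 - 7*y^2 - 27*y - 18) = (y - 4)*(y + 2)*(y^3 + y^2 - 9*y - 9) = (y - 4)*(y + 1)*(y + 2)*(y^2 - 9) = (y - 4)*(y - 3)*(y + 1)*(y + 2)*(y + 3)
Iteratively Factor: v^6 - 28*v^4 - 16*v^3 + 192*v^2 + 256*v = (v - 4)*(v^5 + 4*v^4 - 12*v^3 - 64*v^2 - 64*v) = v*(v - 4)*(v^4 + 4*v^3 - 12*v^2 - 64*v - 64) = v*(v - 4)*(v + 4)*(v^3 - 12*v - 16) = v*(v - 4)^2*(v + 4)*(v^2 + 4*v + 4) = v*(v - 4)^2*(v + 2)*(v + 4)*(v + 2)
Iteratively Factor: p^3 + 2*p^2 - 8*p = (p)*(p^2 + 2*p - 8) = p*(p - 2)*(p + 4)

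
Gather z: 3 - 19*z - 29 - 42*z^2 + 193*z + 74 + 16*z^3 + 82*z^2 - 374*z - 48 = 16*z^3 + 40*z^2 - 200*z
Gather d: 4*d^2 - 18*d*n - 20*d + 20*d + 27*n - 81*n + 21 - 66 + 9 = 4*d^2 - 18*d*n - 54*n - 36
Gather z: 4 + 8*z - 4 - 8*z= 0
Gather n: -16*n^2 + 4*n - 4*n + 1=1 - 16*n^2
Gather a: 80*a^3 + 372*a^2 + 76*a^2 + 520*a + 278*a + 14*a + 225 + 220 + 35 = 80*a^3 + 448*a^2 + 812*a + 480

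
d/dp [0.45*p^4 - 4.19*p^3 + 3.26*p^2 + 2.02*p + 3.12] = 1.8*p^3 - 12.57*p^2 + 6.52*p + 2.02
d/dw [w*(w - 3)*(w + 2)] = 3*w^2 - 2*w - 6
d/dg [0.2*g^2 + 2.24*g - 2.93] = 0.4*g + 2.24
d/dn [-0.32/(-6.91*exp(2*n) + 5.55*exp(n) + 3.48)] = (1.776 - 4.4224*exp(n))*exp(n)/(-6.91*exp(2*n) + 5.55*exp(n) + 3.48)^2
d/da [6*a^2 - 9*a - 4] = 12*a - 9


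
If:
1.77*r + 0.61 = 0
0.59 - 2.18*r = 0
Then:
No Solution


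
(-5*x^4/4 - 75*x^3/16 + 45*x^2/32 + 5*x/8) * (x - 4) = -5*x^5/4 + 5*x^4/16 + 645*x^3/32 - 5*x^2 - 5*x/2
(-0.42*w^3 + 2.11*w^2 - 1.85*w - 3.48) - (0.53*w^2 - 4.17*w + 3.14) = -0.42*w^3 + 1.58*w^2 + 2.32*w - 6.62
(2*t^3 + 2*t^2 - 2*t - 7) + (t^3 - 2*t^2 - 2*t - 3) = 3*t^3 - 4*t - 10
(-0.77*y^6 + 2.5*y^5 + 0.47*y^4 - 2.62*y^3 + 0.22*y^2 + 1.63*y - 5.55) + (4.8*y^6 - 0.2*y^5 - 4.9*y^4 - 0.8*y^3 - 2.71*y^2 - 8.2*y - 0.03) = 4.03*y^6 + 2.3*y^5 - 4.43*y^4 - 3.42*y^3 - 2.49*y^2 - 6.57*y - 5.58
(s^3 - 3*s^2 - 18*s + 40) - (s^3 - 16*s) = -3*s^2 - 2*s + 40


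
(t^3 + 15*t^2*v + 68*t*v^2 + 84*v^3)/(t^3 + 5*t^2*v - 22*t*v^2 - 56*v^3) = (t + 6*v)/(t - 4*v)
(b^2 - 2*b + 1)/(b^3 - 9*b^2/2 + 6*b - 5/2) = 2/(2*b - 5)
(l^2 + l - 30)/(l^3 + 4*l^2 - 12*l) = (l - 5)/(l*(l - 2))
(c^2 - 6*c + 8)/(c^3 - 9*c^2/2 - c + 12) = 2/(2*c + 3)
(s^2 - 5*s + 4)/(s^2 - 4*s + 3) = (s - 4)/(s - 3)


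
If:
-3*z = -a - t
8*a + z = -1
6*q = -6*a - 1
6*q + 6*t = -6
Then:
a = -1/12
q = -1/12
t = -11/12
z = -1/3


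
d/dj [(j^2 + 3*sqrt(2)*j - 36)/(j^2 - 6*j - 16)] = (-6*j^2 - 3*sqrt(2)*j^2 + 40*j - 216 - 48*sqrt(2))/(j^4 - 12*j^3 + 4*j^2 + 192*j + 256)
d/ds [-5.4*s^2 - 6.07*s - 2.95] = -10.8*s - 6.07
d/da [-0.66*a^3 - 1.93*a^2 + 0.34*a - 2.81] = -1.98*a^2 - 3.86*a + 0.34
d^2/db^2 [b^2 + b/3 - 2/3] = 2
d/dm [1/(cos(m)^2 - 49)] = 2*sin(m)*cos(m)/(cos(m)^2 - 49)^2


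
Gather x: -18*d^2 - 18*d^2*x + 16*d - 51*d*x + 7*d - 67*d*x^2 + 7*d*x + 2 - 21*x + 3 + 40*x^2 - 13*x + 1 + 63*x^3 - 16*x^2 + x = -18*d^2 + 23*d + 63*x^3 + x^2*(24 - 67*d) + x*(-18*d^2 - 44*d - 33) + 6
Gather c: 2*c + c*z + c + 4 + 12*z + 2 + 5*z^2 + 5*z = c*(z + 3) + 5*z^2 + 17*z + 6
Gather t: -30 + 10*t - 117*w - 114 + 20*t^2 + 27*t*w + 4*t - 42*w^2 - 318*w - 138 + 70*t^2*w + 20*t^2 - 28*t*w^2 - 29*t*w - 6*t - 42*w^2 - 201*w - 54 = t^2*(70*w + 40) + t*(-28*w^2 - 2*w + 8) - 84*w^2 - 636*w - 336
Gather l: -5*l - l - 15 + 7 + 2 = -6*l - 6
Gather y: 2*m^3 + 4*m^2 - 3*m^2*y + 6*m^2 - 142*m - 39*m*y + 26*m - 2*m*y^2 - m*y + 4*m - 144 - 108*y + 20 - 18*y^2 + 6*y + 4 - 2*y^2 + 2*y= 2*m^3 + 10*m^2 - 112*m + y^2*(-2*m - 20) + y*(-3*m^2 - 40*m - 100) - 120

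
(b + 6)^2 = b^2 + 12*b + 36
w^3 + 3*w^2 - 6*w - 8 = (w - 2)*(w + 1)*(w + 4)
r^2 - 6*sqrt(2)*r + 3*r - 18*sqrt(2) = (r + 3)*(r - 6*sqrt(2))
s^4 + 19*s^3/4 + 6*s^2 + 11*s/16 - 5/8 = (s - 1/4)*(s + 1/2)*(s + 2)*(s + 5/2)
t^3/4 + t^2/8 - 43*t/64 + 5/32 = (t/4 + 1/2)*(t - 5/4)*(t - 1/4)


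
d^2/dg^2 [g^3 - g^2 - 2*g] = 6*g - 2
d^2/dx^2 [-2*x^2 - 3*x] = -4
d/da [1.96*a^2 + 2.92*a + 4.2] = 3.92*a + 2.92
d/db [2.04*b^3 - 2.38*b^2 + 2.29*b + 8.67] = 6.12*b^2 - 4.76*b + 2.29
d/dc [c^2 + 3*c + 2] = 2*c + 3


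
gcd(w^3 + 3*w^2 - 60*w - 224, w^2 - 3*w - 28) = w + 4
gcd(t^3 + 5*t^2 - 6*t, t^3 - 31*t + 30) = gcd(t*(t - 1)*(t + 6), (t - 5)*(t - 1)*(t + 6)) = t^2 + 5*t - 6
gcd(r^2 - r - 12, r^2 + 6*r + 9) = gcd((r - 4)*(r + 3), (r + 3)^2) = r + 3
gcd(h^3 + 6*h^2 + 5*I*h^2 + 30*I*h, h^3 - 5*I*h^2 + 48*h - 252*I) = 1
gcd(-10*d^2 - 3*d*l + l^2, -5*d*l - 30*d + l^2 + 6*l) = 5*d - l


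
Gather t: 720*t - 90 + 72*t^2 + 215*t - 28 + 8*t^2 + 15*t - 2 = 80*t^2 + 950*t - 120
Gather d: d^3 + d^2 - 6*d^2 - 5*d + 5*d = d^3 - 5*d^2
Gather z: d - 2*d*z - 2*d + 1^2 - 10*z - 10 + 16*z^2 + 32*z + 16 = -d + 16*z^2 + z*(22 - 2*d) + 7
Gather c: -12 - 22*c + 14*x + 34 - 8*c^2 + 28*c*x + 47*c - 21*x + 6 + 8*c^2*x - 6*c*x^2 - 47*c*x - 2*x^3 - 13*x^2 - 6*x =c^2*(8*x - 8) + c*(-6*x^2 - 19*x + 25) - 2*x^3 - 13*x^2 - 13*x + 28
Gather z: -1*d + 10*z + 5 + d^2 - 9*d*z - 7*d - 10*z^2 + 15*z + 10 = d^2 - 8*d - 10*z^2 + z*(25 - 9*d) + 15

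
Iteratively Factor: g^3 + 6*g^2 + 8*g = (g + 2)*(g^2 + 4*g) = (g + 2)*(g + 4)*(g)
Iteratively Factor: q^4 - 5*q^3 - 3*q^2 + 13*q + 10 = (q - 5)*(q^3 - 3*q - 2) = (q - 5)*(q - 2)*(q^2 + 2*q + 1) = (q - 5)*(q - 2)*(q + 1)*(q + 1)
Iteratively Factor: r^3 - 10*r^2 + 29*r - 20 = (r - 1)*(r^2 - 9*r + 20) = (r - 5)*(r - 1)*(r - 4)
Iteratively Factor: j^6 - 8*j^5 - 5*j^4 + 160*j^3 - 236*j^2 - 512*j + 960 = (j + 2)*(j^5 - 10*j^4 + 15*j^3 + 130*j^2 - 496*j + 480) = (j - 3)*(j + 2)*(j^4 - 7*j^3 - 6*j^2 + 112*j - 160) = (j - 5)*(j - 3)*(j + 2)*(j^3 - 2*j^2 - 16*j + 32) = (j - 5)*(j - 3)*(j - 2)*(j + 2)*(j^2 - 16) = (j - 5)*(j - 3)*(j - 2)*(j + 2)*(j + 4)*(j - 4)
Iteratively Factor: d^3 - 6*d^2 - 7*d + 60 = (d + 3)*(d^2 - 9*d + 20) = (d - 5)*(d + 3)*(d - 4)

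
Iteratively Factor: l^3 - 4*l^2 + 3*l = (l)*(l^2 - 4*l + 3) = l*(l - 1)*(l - 3)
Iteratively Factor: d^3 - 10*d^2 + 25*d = (d)*(d^2 - 10*d + 25) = d*(d - 5)*(d - 5)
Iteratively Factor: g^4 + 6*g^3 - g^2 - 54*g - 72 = (g + 2)*(g^3 + 4*g^2 - 9*g - 36) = (g + 2)*(g + 4)*(g^2 - 9) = (g - 3)*(g + 2)*(g + 4)*(g + 3)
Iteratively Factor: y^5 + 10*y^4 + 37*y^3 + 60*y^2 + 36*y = (y)*(y^4 + 10*y^3 + 37*y^2 + 60*y + 36) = y*(y + 2)*(y^3 + 8*y^2 + 21*y + 18) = y*(y + 2)^2*(y^2 + 6*y + 9) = y*(y + 2)^2*(y + 3)*(y + 3)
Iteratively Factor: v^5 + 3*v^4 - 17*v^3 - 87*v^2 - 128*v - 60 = (v - 5)*(v^4 + 8*v^3 + 23*v^2 + 28*v + 12) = (v - 5)*(v + 2)*(v^3 + 6*v^2 + 11*v + 6) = (v - 5)*(v + 2)*(v + 3)*(v^2 + 3*v + 2) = (v - 5)*(v + 1)*(v + 2)*(v + 3)*(v + 2)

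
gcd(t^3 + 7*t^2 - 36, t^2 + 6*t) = t + 6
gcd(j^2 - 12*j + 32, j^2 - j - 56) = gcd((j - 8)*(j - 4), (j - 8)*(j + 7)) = j - 8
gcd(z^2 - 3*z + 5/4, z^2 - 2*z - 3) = 1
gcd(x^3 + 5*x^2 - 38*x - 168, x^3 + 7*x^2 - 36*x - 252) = x^2 + x - 42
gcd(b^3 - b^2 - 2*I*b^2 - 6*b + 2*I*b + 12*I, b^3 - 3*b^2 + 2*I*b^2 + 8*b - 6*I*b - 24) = b^2 + b*(-3 - 2*I) + 6*I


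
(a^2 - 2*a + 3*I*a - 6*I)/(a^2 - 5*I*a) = (a^2 + a*(-2 + 3*I) - 6*I)/(a*(a - 5*I))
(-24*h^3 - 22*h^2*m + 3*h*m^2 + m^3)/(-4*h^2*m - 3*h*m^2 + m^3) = (6*h + m)/m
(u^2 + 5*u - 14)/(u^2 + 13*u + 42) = (u - 2)/(u + 6)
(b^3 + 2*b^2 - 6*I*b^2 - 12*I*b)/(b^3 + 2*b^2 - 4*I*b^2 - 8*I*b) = (b - 6*I)/(b - 4*I)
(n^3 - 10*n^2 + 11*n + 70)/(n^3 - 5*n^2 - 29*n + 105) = (n^2 - 3*n - 10)/(n^2 + 2*n - 15)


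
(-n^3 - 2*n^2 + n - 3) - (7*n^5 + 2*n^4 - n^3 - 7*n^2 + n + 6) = -7*n^5 - 2*n^4 + 5*n^2 - 9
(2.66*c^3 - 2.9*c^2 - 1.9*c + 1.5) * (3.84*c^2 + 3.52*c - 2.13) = 10.2144*c^5 - 1.7728*c^4 - 23.1698*c^3 + 5.249*c^2 + 9.327*c - 3.195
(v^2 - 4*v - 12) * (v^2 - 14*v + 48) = v^4 - 18*v^3 + 92*v^2 - 24*v - 576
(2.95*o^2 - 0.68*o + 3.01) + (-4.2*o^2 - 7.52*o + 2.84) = -1.25*o^2 - 8.2*o + 5.85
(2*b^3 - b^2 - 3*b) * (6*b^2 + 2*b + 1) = 12*b^5 - 2*b^4 - 18*b^3 - 7*b^2 - 3*b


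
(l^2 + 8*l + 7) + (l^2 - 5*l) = 2*l^2 + 3*l + 7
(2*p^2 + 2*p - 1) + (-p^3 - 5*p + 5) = -p^3 + 2*p^2 - 3*p + 4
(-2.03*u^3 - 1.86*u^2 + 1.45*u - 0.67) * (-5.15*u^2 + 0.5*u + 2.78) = 10.4545*u^5 + 8.564*u^4 - 14.0409*u^3 - 0.9953*u^2 + 3.696*u - 1.8626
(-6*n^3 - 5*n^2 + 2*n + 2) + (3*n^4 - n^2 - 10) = 3*n^4 - 6*n^3 - 6*n^2 + 2*n - 8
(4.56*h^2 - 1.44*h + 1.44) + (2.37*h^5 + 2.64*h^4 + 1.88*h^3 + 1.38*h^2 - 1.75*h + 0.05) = 2.37*h^5 + 2.64*h^4 + 1.88*h^3 + 5.94*h^2 - 3.19*h + 1.49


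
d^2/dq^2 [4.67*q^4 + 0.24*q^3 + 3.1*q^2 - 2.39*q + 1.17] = 56.04*q^2 + 1.44*q + 6.2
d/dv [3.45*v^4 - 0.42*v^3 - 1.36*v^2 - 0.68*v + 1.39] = 13.8*v^3 - 1.26*v^2 - 2.72*v - 0.68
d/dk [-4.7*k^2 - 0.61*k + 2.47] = -9.4*k - 0.61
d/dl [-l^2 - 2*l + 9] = -2*l - 2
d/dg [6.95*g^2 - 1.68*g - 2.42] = 13.9*g - 1.68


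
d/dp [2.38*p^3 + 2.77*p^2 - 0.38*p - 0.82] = 7.14*p^2 + 5.54*p - 0.38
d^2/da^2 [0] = 0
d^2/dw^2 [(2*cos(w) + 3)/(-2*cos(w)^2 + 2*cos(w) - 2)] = (-18*sin(w)^4*cos(w) - 14*sin(w)^4 + 3*sin(w)^2 - 61*cos(w)/4 + 9*cos(3*w)/4 + cos(5*w) + 15)/(2*(sin(w)^2 + cos(w) - 2)^3)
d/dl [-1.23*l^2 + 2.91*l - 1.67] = 2.91 - 2.46*l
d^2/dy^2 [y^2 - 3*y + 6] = 2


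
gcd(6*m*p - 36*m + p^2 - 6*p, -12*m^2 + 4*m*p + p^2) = 6*m + p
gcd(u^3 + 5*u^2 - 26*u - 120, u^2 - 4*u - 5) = u - 5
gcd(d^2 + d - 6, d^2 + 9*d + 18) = d + 3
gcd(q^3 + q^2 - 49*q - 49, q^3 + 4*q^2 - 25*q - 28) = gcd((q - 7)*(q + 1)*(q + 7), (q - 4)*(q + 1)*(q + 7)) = q^2 + 8*q + 7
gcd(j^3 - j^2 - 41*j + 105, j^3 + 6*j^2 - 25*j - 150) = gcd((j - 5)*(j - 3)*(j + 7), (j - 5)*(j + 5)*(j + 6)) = j - 5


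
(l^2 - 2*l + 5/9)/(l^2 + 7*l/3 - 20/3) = (l - 1/3)/(l + 4)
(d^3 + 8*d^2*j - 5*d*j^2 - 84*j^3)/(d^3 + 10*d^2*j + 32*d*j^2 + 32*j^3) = (d^2 + 4*d*j - 21*j^2)/(d^2 + 6*d*j + 8*j^2)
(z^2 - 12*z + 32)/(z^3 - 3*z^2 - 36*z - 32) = (z - 4)/(z^2 + 5*z + 4)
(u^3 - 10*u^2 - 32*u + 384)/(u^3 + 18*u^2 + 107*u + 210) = (u^2 - 16*u + 64)/(u^2 + 12*u + 35)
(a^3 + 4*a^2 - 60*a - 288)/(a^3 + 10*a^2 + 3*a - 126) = (a^2 - 2*a - 48)/(a^2 + 4*a - 21)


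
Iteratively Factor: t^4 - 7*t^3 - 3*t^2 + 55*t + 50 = (t - 5)*(t^3 - 2*t^2 - 13*t - 10) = (t - 5)*(t + 2)*(t^2 - 4*t - 5) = (t - 5)^2*(t + 2)*(t + 1)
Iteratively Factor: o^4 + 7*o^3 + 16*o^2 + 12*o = (o + 3)*(o^3 + 4*o^2 + 4*o) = o*(o + 3)*(o^2 + 4*o + 4) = o*(o + 2)*(o + 3)*(o + 2)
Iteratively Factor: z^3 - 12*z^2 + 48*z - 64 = (z - 4)*(z^2 - 8*z + 16) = (z - 4)^2*(z - 4)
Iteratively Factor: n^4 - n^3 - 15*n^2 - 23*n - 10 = (n + 2)*(n^3 - 3*n^2 - 9*n - 5) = (n - 5)*(n + 2)*(n^2 + 2*n + 1) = (n - 5)*(n + 1)*(n + 2)*(n + 1)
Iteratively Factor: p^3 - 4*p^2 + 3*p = (p)*(p^2 - 4*p + 3) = p*(p - 3)*(p - 1)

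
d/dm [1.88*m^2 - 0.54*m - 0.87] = 3.76*m - 0.54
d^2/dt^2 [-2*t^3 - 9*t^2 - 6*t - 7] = -12*t - 18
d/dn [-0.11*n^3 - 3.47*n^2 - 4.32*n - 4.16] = -0.33*n^2 - 6.94*n - 4.32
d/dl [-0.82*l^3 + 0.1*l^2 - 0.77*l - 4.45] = -2.46*l^2 + 0.2*l - 0.77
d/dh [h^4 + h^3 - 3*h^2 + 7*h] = 4*h^3 + 3*h^2 - 6*h + 7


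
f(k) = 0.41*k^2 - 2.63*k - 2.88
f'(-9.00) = -10.01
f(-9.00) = 54.00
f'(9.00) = 4.75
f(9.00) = 6.66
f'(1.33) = -1.54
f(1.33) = -5.65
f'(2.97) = -0.19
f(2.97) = -7.07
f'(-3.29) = -5.33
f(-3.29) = 10.21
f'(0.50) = -2.22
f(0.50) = -4.09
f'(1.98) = -1.01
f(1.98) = -6.48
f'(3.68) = 0.39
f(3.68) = -7.01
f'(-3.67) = -5.64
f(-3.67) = 12.29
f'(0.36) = -2.33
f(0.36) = -3.77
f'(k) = 0.82*k - 2.63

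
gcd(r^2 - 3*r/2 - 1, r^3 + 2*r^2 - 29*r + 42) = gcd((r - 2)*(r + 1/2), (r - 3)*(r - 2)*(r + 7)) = r - 2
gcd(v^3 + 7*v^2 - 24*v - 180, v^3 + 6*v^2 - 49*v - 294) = v + 6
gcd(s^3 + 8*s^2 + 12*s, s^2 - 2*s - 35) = 1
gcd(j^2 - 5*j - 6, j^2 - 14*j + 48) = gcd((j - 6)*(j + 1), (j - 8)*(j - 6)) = j - 6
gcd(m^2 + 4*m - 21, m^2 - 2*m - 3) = m - 3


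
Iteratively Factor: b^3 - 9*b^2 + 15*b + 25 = (b - 5)*(b^2 - 4*b - 5) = (b - 5)^2*(b + 1)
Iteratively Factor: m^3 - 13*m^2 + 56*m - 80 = (m - 5)*(m^2 - 8*m + 16) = (m - 5)*(m - 4)*(m - 4)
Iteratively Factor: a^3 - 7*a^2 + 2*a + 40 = (a - 5)*(a^2 - 2*a - 8) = (a - 5)*(a - 4)*(a + 2)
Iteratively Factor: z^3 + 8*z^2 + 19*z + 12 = (z + 3)*(z^2 + 5*z + 4) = (z + 3)*(z + 4)*(z + 1)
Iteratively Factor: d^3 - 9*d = (d)*(d^2 - 9) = d*(d - 3)*(d + 3)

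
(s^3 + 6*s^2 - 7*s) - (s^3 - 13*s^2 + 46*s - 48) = 19*s^2 - 53*s + 48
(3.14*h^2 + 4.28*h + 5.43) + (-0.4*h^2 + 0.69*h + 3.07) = 2.74*h^2 + 4.97*h + 8.5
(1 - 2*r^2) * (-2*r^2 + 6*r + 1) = 4*r^4 - 12*r^3 - 4*r^2 + 6*r + 1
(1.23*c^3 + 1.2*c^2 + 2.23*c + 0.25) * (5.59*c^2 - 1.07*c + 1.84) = 6.8757*c^5 + 5.3919*c^4 + 13.4449*c^3 + 1.2194*c^2 + 3.8357*c + 0.46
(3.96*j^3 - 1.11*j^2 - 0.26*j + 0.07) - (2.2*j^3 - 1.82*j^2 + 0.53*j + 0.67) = 1.76*j^3 + 0.71*j^2 - 0.79*j - 0.6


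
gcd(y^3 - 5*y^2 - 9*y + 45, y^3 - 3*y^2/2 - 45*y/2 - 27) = y + 3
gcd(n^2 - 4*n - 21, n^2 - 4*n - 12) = 1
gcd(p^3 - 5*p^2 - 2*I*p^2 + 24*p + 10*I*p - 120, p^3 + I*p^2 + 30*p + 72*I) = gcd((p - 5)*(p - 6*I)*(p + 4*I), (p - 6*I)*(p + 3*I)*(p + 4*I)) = p^2 - 2*I*p + 24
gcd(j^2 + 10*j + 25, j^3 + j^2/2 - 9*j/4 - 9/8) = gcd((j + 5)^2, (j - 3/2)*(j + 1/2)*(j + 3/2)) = 1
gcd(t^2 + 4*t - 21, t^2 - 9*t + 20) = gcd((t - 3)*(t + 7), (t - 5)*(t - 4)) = 1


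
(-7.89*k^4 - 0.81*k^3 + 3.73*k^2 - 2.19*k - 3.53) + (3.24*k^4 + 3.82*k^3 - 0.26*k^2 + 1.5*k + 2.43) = -4.65*k^4 + 3.01*k^3 + 3.47*k^2 - 0.69*k - 1.1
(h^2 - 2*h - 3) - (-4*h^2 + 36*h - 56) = 5*h^2 - 38*h + 53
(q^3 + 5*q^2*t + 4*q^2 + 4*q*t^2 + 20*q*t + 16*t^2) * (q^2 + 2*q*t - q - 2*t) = q^5 + 7*q^4*t + 3*q^4 + 14*q^3*t^2 + 21*q^3*t - 4*q^3 + 8*q^2*t^3 + 42*q^2*t^2 - 28*q^2*t + 24*q*t^3 - 56*q*t^2 - 32*t^3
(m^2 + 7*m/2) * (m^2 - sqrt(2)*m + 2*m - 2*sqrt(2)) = m^4 - sqrt(2)*m^3 + 11*m^3/2 - 11*sqrt(2)*m^2/2 + 7*m^2 - 7*sqrt(2)*m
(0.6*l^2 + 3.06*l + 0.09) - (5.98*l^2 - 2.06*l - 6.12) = -5.38*l^2 + 5.12*l + 6.21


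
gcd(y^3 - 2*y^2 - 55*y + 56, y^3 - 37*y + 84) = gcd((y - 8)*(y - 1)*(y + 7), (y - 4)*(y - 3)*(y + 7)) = y + 7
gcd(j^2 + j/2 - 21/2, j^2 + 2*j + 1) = 1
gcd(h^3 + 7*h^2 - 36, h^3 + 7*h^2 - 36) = h^3 + 7*h^2 - 36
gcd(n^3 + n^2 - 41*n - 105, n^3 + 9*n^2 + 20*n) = n + 5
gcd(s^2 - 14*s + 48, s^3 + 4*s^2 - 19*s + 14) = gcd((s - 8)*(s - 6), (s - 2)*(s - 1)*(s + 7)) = 1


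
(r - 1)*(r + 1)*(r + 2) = r^3 + 2*r^2 - r - 2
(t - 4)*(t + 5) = t^2 + t - 20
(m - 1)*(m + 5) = m^2 + 4*m - 5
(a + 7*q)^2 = a^2 + 14*a*q + 49*q^2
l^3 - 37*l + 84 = (l - 4)*(l - 3)*(l + 7)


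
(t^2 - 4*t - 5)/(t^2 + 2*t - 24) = (t^2 - 4*t - 5)/(t^2 + 2*t - 24)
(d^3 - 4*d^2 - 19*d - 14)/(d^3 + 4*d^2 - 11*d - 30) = (d^2 - 6*d - 7)/(d^2 + 2*d - 15)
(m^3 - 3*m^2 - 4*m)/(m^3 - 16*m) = (m + 1)/(m + 4)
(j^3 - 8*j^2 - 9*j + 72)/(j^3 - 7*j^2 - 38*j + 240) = (j^2 - 9)/(j^2 + j - 30)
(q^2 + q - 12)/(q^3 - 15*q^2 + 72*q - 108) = (q + 4)/(q^2 - 12*q + 36)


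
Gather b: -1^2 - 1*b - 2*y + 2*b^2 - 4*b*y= 2*b^2 + b*(-4*y - 1) - 2*y - 1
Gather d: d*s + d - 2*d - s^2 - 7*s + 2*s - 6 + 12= d*(s - 1) - s^2 - 5*s + 6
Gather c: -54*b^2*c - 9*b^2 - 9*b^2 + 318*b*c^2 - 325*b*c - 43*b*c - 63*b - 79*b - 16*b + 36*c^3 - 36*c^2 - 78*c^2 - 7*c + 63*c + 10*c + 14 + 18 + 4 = -18*b^2 - 158*b + 36*c^3 + c^2*(318*b - 114) + c*(-54*b^2 - 368*b + 66) + 36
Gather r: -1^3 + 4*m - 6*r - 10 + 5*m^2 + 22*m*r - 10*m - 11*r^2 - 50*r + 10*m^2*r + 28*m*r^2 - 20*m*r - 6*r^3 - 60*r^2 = 5*m^2 - 6*m - 6*r^3 + r^2*(28*m - 71) + r*(10*m^2 + 2*m - 56) - 11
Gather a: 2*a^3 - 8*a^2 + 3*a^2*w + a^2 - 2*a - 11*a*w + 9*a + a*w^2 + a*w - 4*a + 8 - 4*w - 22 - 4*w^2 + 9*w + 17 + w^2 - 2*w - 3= 2*a^3 + a^2*(3*w - 7) + a*(w^2 - 10*w + 3) - 3*w^2 + 3*w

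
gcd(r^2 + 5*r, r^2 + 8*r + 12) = 1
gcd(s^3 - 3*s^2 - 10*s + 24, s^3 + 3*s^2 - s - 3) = s + 3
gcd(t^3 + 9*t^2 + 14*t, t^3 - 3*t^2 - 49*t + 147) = t + 7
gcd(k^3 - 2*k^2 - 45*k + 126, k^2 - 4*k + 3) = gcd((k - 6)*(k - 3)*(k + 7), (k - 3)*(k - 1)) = k - 3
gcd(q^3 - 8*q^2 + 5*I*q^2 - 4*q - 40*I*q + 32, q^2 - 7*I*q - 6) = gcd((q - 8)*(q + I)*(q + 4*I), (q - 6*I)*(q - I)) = 1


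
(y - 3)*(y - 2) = y^2 - 5*y + 6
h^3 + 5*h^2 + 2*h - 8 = (h - 1)*(h + 2)*(h + 4)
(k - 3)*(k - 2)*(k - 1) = k^3 - 6*k^2 + 11*k - 6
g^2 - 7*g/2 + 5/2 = (g - 5/2)*(g - 1)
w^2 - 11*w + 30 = (w - 6)*(w - 5)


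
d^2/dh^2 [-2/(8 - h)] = 4/(h - 8)^3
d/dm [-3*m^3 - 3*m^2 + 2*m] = -9*m^2 - 6*m + 2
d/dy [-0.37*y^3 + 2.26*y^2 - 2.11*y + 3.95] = -1.11*y^2 + 4.52*y - 2.11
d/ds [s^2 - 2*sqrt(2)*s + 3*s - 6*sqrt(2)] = 2*s - 2*sqrt(2) + 3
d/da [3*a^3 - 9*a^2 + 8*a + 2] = 9*a^2 - 18*a + 8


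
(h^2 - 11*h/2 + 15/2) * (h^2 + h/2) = h^4 - 5*h^3 + 19*h^2/4 + 15*h/4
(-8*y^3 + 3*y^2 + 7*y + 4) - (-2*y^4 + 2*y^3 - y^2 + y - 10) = 2*y^4 - 10*y^3 + 4*y^2 + 6*y + 14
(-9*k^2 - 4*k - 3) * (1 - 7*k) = 63*k^3 + 19*k^2 + 17*k - 3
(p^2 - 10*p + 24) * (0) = 0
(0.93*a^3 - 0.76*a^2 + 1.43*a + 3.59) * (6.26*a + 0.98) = 5.8218*a^4 - 3.8462*a^3 + 8.207*a^2 + 23.8748*a + 3.5182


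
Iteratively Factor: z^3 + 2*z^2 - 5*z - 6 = (z + 1)*(z^2 + z - 6) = (z - 2)*(z + 1)*(z + 3)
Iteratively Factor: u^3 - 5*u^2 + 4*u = (u - 1)*(u^2 - 4*u) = (u - 4)*(u - 1)*(u)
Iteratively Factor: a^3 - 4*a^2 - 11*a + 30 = (a - 2)*(a^2 - 2*a - 15) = (a - 5)*(a - 2)*(a + 3)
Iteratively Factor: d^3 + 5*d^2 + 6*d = (d + 2)*(d^2 + 3*d) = d*(d + 2)*(d + 3)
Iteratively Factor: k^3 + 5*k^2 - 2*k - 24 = (k - 2)*(k^2 + 7*k + 12) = (k - 2)*(k + 4)*(k + 3)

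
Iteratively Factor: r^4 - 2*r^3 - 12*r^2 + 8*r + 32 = (r + 2)*(r^3 - 4*r^2 - 4*r + 16) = (r - 4)*(r + 2)*(r^2 - 4) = (r - 4)*(r + 2)^2*(r - 2)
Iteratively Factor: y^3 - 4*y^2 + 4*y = (y - 2)*(y^2 - 2*y) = y*(y - 2)*(y - 2)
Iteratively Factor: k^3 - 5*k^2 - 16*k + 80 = (k - 4)*(k^2 - k - 20) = (k - 4)*(k + 4)*(k - 5)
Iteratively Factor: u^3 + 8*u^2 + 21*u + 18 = (u + 2)*(u^2 + 6*u + 9) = (u + 2)*(u + 3)*(u + 3)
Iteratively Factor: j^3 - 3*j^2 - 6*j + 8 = (j - 1)*(j^2 - 2*j - 8) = (j - 4)*(j - 1)*(j + 2)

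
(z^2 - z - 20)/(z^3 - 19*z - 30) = (z + 4)/(z^2 + 5*z + 6)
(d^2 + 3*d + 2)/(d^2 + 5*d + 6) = (d + 1)/(d + 3)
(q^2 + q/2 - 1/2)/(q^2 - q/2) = (q + 1)/q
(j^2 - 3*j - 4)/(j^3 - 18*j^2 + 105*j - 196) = (j + 1)/(j^2 - 14*j + 49)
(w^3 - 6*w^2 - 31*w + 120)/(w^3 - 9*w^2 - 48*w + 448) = (w^2 + 2*w - 15)/(w^2 - w - 56)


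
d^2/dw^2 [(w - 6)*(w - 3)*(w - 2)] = 6*w - 22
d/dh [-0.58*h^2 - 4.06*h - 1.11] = -1.16*h - 4.06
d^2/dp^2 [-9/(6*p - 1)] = -648/(6*p - 1)^3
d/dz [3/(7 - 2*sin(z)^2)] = 6*sin(2*z)/(cos(2*z) + 6)^2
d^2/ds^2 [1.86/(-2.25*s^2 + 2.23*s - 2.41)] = (18.8325*s^2 - 18.6651*s - 1.86*(4.5*s - 2.23)*(9.0*s - 4.46) + 20.1717)/(2.25*s^2 - 2.23*s + 2.41)^3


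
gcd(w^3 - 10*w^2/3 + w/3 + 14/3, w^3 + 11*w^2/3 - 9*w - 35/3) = w^2 - 4*w/3 - 7/3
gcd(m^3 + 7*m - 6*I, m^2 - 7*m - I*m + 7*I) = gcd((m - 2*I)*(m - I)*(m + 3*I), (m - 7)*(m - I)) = m - I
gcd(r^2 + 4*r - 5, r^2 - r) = r - 1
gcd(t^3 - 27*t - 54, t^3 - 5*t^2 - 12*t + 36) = t^2 - 3*t - 18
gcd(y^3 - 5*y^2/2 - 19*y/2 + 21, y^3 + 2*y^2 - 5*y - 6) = y^2 + y - 6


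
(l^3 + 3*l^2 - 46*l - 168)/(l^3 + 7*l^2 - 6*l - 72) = (l - 7)/(l - 3)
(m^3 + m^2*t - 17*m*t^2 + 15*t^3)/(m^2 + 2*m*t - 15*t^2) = m - t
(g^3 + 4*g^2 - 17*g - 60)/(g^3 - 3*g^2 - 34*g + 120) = (g^2 + 8*g + 15)/(g^2 + g - 30)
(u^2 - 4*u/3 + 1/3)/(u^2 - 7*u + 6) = (u - 1/3)/(u - 6)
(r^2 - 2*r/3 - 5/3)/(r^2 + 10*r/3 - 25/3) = (r + 1)/(r + 5)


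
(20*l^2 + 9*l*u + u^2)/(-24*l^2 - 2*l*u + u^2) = (5*l + u)/(-6*l + u)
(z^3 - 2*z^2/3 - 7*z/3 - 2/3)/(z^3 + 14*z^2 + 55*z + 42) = (3*z^2 - 5*z - 2)/(3*(z^2 + 13*z + 42))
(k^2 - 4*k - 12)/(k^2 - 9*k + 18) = (k + 2)/(k - 3)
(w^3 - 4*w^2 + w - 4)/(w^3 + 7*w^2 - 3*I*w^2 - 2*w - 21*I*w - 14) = (w^2 + w*(-4 + I) - 4*I)/(w^2 + w*(7 - 2*I) - 14*I)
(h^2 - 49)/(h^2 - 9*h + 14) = (h + 7)/(h - 2)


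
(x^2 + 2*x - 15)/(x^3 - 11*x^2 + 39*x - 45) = (x + 5)/(x^2 - 8*x + 15)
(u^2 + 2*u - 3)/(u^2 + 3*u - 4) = (u + 3)/(u + 4)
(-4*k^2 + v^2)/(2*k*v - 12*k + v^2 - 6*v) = (-2*k + v)/(v - 6)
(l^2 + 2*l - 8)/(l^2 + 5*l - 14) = (l + 4)/(l + 7)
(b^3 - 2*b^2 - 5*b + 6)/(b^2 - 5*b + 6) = (b^2 + b - 2)/(b - 2)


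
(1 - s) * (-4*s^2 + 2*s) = 4*s^3 - 6*s^2 + 2*s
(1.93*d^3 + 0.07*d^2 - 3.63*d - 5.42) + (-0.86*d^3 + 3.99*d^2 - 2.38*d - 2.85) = 1.07*d^3 + 4.06*d^2 - 6.01*d - 8.27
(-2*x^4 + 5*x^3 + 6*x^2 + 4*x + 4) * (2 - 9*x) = 18*x^5 - 49*x^4 - 44*x^3 - 24*x^2 - 28*x + 8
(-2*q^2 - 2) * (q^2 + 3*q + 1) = -2*q^4 - 6*q^3 - 4*q^2 - 6*q - 2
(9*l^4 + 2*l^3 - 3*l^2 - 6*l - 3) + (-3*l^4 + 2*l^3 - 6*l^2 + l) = 6*l^4 + 4*l^3 - 9*l^2 - 5*l - 3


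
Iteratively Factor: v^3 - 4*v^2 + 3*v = (v - 1)*(v^2 - 3*v) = (v - 3)*(v - 1)*(v)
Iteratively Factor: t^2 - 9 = (t + 3)*(t - 3)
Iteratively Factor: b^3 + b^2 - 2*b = (b - 1)*(b^2 + 2*b) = (b - 1)*(b + 2)*(b)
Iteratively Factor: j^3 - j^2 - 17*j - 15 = (j + 1)*(j^2 - 2*j - 15) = (j + 1)*(j + 3)*(j - 5)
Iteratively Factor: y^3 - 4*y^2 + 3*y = (y)*(y^2 - 4*y + 3) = y*(y - 1)*(y - 3)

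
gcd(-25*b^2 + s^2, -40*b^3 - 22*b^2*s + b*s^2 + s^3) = -5*b + s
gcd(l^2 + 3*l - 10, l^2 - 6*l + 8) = l - 2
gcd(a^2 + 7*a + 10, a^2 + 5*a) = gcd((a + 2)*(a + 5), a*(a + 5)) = a + 5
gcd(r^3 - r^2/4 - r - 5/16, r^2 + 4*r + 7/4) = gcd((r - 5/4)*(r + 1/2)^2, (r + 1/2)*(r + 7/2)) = r + 1/2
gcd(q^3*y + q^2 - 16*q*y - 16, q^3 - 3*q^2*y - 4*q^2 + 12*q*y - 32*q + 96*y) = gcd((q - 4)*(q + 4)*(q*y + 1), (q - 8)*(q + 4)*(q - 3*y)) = q + 4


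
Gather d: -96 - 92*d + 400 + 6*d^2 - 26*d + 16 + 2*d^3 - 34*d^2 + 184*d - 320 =2*d^3 - 28*d^2 + 66*d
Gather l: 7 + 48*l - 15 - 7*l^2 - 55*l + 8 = -7*l^2 - 7*l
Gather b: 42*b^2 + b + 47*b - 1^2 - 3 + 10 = 42*b^2 + 48*b + 6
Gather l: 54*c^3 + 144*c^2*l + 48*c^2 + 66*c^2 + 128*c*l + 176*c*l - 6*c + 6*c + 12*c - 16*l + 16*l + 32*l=54*c^3 + 114*c^2 + 12*c + l*(144*c^2 + 304*c + 32)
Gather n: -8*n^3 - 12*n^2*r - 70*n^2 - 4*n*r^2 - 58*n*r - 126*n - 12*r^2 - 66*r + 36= -8*n^3 + n^2*(-12*r - 70) + n*(-4*r^2 - 58*r - 126) - 12*r^2 - 66*r + 36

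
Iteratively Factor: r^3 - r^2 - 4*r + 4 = (r - 1)*(r^2 - 4) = (r - 2)*(r - 1)*(r + 2)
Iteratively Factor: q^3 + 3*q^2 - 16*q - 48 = (q - 4)*(q^2 + 7*q + 12) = (q - 4)*(q + 4)*(q + 3)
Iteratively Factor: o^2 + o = (o + 1)*(o)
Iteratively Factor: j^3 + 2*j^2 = (j + 2)*(j^2) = j*(j + 2)*(j)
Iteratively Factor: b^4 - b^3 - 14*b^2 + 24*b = (b - 2)*(b^3 + b^2 - 12*b) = (b - 2)*(b + 4)*(b^2 - 3*b) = (b - 3)*(b - 2)*(b + 4)*(b)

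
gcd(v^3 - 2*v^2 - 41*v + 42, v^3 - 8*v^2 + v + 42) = v - 7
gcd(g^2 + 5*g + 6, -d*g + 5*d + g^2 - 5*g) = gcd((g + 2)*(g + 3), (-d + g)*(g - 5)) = 1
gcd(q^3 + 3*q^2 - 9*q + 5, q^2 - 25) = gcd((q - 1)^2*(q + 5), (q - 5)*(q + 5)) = q + 5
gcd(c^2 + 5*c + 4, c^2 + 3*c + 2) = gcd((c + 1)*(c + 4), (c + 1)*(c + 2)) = c + 1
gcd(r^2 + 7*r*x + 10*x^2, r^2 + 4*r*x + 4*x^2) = r + 2*x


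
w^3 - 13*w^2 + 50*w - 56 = (w - 7)*(w - 4)*(w - 2)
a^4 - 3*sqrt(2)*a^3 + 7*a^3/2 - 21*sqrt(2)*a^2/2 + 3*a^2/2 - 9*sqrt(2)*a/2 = a*(a + 1/2)*(a + 3)*(a - 3*sqrt(2))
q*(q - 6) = q^2 - 6*q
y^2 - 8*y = y*(y - 8)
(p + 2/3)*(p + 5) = p^2 + 17*p/3 + 10/3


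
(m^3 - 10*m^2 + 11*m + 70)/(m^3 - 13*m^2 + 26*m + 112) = (m - 5)/(m - 8)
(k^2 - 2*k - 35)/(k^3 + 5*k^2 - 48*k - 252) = (k + 5)/(k^2 + 12*k + 36)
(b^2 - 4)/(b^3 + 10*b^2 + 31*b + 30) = (b - 2)/(b^2 + 8*b + 15)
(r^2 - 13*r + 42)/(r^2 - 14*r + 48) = (r - 7)/(r - 8)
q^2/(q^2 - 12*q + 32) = q^2/(q^2 - 12*q + 32)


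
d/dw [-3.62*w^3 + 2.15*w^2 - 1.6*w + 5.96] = -10.86*w^2 + 4.3*w - 1.6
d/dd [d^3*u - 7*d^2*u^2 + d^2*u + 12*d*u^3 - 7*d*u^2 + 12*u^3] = u*(3*d^2 - 14*d*u + 2*d + 12*u^2 - 7*u)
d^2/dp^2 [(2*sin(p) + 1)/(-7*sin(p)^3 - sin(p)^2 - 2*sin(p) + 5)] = (392*sin(p)^7 + 483*sin(p)^6 - 621*sin(p)^5 + 266*sin(p)^4 + 321*sin(p)^3 - 886*sin(p)^2 - 222*sin(p) - 58)/(7*sin(p)^3 + sin(p)^2 + 2*sin(p) - 5)^3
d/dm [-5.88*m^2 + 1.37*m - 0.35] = 1.37 - 11.76*m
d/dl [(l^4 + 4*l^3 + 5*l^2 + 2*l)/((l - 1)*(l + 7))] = 2*(l^5 + 11*l^4 + 10*l^3 - 28*l^2 - 35*l - 7)/(l^4 + 12*l^3 + 22*l^2 - 84*l + 49)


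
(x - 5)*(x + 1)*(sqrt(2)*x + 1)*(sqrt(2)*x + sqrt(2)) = 2*x^4 - 6*x^3 + sqrt(2)*x^3 - 18*x^2 - 3*sqrt(2)*x^2 - 9*sqrt(2)*x - 10*x - 5*sqrt(2)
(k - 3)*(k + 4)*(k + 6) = k^3 + 7*k^2 - 6*k - 72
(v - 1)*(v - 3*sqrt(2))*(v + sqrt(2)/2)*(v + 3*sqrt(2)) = v^4 - v^3 + sqrt(2)*v^3/2 - 18*v^2 - sqrt(2)*v^2/2 - 9*sqrt(2)*v + 18*v + 9*sqrt(2)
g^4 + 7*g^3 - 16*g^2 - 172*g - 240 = (g - 5)*(g + 2)*(g + 4)*(g + 6)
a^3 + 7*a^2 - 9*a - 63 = (a - 3)*(a + 3)*(a + 7)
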